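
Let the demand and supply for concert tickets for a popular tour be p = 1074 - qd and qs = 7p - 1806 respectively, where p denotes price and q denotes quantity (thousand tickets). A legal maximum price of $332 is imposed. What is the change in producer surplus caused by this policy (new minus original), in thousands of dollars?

-17248

Rearranging demand gives qd = 1074 - p. Equilibrium: 1074 - p = 7p - 1806, so 2880 = 8p and p* = 360, q* = 714.
Since 332 < 360, the ceiling is binding.
At p = 332: qd = 1074 - 332 = 742 and qs = 7·332 - 1806 = 518.
Producer surplus without the control is ½ · (360 - 258) · 714 = 36414.
With the ceiling, producers sell 518 units at 332, so PS = ½ · (332 - 258) · 518 = 19166.
Change in producer surplus = 19166 - 36414 = -17248.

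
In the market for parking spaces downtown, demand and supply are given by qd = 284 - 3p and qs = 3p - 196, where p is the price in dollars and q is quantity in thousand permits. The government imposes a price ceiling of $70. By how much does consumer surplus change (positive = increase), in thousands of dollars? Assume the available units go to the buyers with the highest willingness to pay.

-10

Setting quantity demanded equal to quantity supplied, 284 - 3p = 3p - 196, gives p* = 80 and q* = 44.
The ceiling of 70 is below the equilibrium price 80, so it binds.
At p = 70: qd = 284 - 3·70 = 74 and qs = 3·70 - 196 = 14.
Consumer surplus without the control is ½ · (284/3 - 80) · 44 = 968/3.
With the ceiling, 14 units are sold at 70 (assume they go to the highest-value buyers). The demand price at q = 14 is 90, so CS = ½ · [(284/3 - 70) + (90 - 70)] · 14 = 938/3.
Change in consumer surplus = 938/3 - 968/3 = -10.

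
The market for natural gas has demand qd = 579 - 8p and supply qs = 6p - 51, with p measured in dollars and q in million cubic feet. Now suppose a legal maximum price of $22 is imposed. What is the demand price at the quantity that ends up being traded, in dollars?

Without the control the market clears where 579 - 8p = 6p - 51, i.e. p* = 45 and q* = 219.
Since 22 < 45, the ceiling is binding.
At p = 22: qd = 579 - 8·22 = 403 and qs = 6·22 - 51 = 81.
Only 81 units reach the market. On the demand curve, the marginal buyer's willingness to pay at q = 81 is (579 - 81)/8 = 62.25.

62.25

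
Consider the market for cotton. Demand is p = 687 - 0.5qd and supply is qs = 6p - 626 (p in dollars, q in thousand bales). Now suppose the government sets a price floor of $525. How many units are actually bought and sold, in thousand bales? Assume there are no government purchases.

324

Rearranging demand gives qd = 1374 - 2p. In a free market, 1374 - 2p = 6p - 626 gives the equilibrium p* = 250, q* = 874.
The floor of 525 is above the equilibrium price 250, so it binds.
At p = 525: qd = 1374 - 2·525 = 324 and qs = 6·525 - 626 = 2524.
The quantity actually transacted is the short side, demand: 324.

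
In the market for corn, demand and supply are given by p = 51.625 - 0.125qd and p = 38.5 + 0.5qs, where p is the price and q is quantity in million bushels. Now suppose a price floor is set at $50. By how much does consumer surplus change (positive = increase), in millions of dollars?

-17

Rearranging demand gives qd = 413 - 8p; rearranging supply gives qs = 2p - 77. Without the control the market clears where 413 - 8p = 2p - 77, i.e. p* = 49 and q* = 21.
Because the floor (50) lies above the market-clearing price, it is binding.
At p = 50: qd = 413 - 8·50 = 13 and qs = 2·50 - 77 = 23.
Consumer surplus without the control is ½ · (51.625 - 49) · 21 = 27.5625.
With the floor, consumers buy 13 units at 50, so CS = ½ · (51.625 - 50) · 13 = 10.5625.
Change in consumer surplus = 10.5625 - 27.5625 = -17.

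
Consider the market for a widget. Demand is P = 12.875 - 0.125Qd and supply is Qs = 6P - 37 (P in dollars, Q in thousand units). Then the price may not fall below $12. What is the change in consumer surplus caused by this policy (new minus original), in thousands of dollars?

-30

Rearranging demand gives Qd = 103 - 8P. Without the control the market clears where 103 - 8P = 6P - 37, i.e. P* = 10 and Q* = 23.
Because the floor (12) lies above the market-clearing price, it is binding.
At P = 12: Qd = 103 - 8·12 = 7 and Qs = 6·12 - 37 = 35.
Consumer surplus without the control is ½ · (12.875 - 10) · 23 = 33.0625.
With the floor, consumers buy 7 units at 12, so CS = ½ · (12.875 - 12) · 7 = 3.0625.
Change in consumer surplus = 3.0625 - 33.0625 = -30.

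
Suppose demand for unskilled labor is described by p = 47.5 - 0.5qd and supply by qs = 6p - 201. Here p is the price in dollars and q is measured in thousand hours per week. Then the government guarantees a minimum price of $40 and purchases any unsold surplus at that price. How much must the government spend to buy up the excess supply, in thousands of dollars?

Rearranging demand gives qd = 95 - 2p. In a free market, 95 - 2p = 6p - 201 gives the equilibrium p* = 37, q* = 21.
The floor of 40 is above the equilibrium price 37, so it binds.
At p = 40: qd = 95 - 2·40 = 15 and qs = 6·40 - 201 = 39.
Surplus = qs - qd = 24.
Government expenditure = surplus × support price = 24 × 40 = 960.

960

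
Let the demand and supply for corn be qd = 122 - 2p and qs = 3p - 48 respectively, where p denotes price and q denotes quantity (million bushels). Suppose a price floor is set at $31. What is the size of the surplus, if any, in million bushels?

0

Equilibrium: 122 - 2p = 3p - 48, so 170 = 5p and p* = 34, q* = 54.
Since 31 is below p* = 34, the floor does not bind and the free-market outcome prevails.
Since the control does not bind, there is no surplus.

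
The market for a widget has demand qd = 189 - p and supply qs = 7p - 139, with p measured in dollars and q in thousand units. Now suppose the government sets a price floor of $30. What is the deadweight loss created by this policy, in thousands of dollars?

0

Equilibrium: 189 - p = 7p - 139, so 328 = 8p and p* = 41, q* = 148.
The floor of 30 is below the equilibrium price 41, so it is not binding; the market clears at p* = 41, q* = 148.
Since the control does not bind, no trades are prevented and deadweight loss is zero.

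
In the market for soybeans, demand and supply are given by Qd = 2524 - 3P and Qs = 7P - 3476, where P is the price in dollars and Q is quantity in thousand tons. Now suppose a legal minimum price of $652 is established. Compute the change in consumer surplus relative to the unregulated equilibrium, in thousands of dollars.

Setting quantity demanded equal to quantity supplied, 2524 - 3P = 7P - 3476, gives P* = 600 and Q* = 724.
Since 652 > 600, the floor is binding.
At P = 652: Qd = 2524 - 3·652 = 568 and Qs = 7·652 - 3476 = 1088.
Consumer surplus without the control is ½ · (2524/3 - 600) · 724 = 262088/3.
With the floor, consumers buy 568 units at 652, so CS = ½ · (2524/3 - 652) · 568 = 161312/3.
Change in consumer surplus = 161312/3 - 262088/3 = -33592.

-33592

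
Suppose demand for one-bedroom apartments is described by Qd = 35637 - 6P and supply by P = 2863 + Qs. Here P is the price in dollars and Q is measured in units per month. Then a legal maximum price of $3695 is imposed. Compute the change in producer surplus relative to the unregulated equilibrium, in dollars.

Rearranging supply gives Qs = P - 2863. Setting quantity demanded equal to quantity supplied, 35637 - 6P = P - 2863, gives P* = 5500 and Q* = 2637.
Since 3695 < 5500, the ceiling is binding.
At P = 3695: Qd = 35637 - 6·3695 = 13467 and Qs = 3695 - 2863 = 832.
Producer surplus without the control is ½ · (5500 - 2863) · 2637 = 3476884.5.
With the ceiling, producers sell 832 units at 3695, so PS = ½ · (3695 - 2863) · 832 = 346112.
Change in producer surplus = 346112 - 3476884.5 = -3130772.5.

-3130772.5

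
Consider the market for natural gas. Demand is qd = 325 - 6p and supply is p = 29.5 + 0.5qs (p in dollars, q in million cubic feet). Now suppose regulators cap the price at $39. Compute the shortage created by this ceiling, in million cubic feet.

Rearranging supply gives qs = 2p - 59. Setting quantity demanded equal to quantity supplied, 325 - 6p = 2p - 59, gives p* = 48 and q* = 37.
Since 39 < 48, the ceiling is binding.
At p = 39: qd = 325 - 6·39 = 91 and qs = 2·39 - 59 = 19.
Shortage = qd - qs = 91 - 19 = 72.

72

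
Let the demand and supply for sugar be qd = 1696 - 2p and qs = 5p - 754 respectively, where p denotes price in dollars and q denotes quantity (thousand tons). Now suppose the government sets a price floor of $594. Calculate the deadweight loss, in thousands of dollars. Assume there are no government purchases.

83350.4

Without the control the market clears where 1696 - 2p = 5p - 754, i.e. p* = 350 and q* = 996.
Since 594 > 350, the floor is binding.
At p = 594: qd = 1696 - 2·594 = 508 and qs = 5·594 - 754 = 2216.
Quantity traded falls to 508. At q = 508 the demand price is (1696 - 508)/2 = 594 and the supply price is (754 + 508)/5 = 252.4.
Deadweight loss = ½ · (594 - 252.4) · (996 - 508) = ½ · 341.6 · 488 = 83350.4.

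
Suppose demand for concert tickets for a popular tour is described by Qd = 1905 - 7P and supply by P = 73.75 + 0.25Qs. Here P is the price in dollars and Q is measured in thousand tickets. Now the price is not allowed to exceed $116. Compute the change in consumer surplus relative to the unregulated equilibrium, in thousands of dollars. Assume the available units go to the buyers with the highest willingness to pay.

6132

Rearranging supply gives Qs = 4P - 295. In a free market, 1905 - 7P = 4P - 295 gives the equilibrium P* = 200, Q* = 505.
The ceiling of 116 is below the equilibrium price 200, so it binds.
At P = 116: Qd = 1905 - 7·116 = 1093 and Qs = 4·116 - 295 = 169.
Consumer surplus without the control is ½ · (1905/7 - 200) · 505 = 255025/14.
With the ceiling, 169 units are sold at 116 (assume they go to the highest-value buyers). The demand price at Q = 169 is 248, so CS = ½ · [(1905/7 - 116) + (248 - 116)] · 169 = 340873/14.
Change in consumer surplus = 340873/14 - 255025/14 = 6132.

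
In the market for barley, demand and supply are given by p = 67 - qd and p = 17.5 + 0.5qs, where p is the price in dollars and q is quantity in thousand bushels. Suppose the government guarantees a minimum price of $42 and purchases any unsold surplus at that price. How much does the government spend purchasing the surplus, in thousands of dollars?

1008

Rearranging demand gives qd = 67 - p; rearranging supply gives qs = 2p - 35. Without the control the market clears where 67 - p = 2p - 35, i.e. p* = 34 and q* = 33.
Since 42 > 34, the floor is binding.
At p = 42: qd = 67 - 42 = 25 and qs = 2·42 - 35 = 49.
Surplus = qs - qd = 24.
Government expenditure = surplus × support price = 24 × 42 = 1008.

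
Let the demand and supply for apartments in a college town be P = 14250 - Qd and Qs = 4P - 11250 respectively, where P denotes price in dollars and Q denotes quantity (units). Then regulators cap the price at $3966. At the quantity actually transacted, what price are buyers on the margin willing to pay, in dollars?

9636

Rearranging demand gives Qd = 14250 - P. Without the control the market clears where 14250 - P = 4P - 11250, i.e. P* = 5100 and Q* = 9150.
Since 3966 < 5100, the ceiling is binding.
At P = 3966: Qd = 14250 - 3966 = 10284 and Qs = 4·3966 - 11250 = 4614.
Only 4614 units reach the market. On the demand curve, the marginal buyer's willingness to pay at Q = 4614 is (14250 - 4614) = 9636.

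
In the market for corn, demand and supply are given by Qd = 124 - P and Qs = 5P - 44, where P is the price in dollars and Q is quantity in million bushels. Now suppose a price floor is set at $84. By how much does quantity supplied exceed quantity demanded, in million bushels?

Setting quantity demanded equal to quantity supplied, 124 - P = 5P - 44, gives P* = 28 and Q* = 96.
Because the floor (84) lies above the market-clearing price, it is binding.
At P = 84: Qd = 124 - 84 = 40 and Qs = 5·84 - 44 = 376.
Surplus = Qs - Qd = 376 - 40 = 336.

336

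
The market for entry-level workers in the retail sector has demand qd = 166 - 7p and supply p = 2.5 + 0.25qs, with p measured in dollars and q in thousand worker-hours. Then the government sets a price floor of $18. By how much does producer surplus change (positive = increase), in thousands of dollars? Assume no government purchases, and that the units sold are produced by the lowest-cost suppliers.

Rearranging supply gives qs = 4p - 10. Setting quantity demanded equal to quantity supplied, 166 - 7p = 4p - 10, gives p* = 16 and q* = 54.
Because the floor (18) lies above the market-clearing price, it is binding.
At p = 18: qd = 166 - 7·18 = 40 and qs = 4·18 - 10 = 62.
Producer surplus without the control is ½ · (16 - 2.5) · 54 = 364.5.
With the floor, 40 units are sold at 18. The supply price at q = 40 is 12.5, so PS = ½ · [(18 - 2.5) + (18 - 12.5)] · 40 = 420.
Change in producer surplus = 420 - 364.5 = 55.5.

55.5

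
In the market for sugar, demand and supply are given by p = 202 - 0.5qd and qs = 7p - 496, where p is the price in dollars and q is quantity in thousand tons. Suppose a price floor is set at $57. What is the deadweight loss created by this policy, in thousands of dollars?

Rearranging demand gives qd = 404 - 2p. Setting quantity demanded equal to quantity supplied, 404 - 2p = 7p - 496, gives p* = 100 and q* = 204.
The floor of 57 is below the equilibrium price 100, so it is not binding; the market clears at p* = 100, q* = 204.
Since the control does not bind, no trades are prevented and deadweight loss is zero.

0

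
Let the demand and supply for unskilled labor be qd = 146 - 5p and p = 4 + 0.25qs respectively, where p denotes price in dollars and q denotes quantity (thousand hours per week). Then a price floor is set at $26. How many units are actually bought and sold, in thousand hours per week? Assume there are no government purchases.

Rearranging supply gives qs = 4p - 16. Without the control the market clears where 146 - 5p = 4p - 16, i.e. p* = 18 and q* = 56.
Because the floor (26) lies above the market-clearing price, it is binding.
At p = 26: qd = 146 - 5·26 = 16 and qs = 4·26 - 16 = 88.
The quantity actually transacted is the short side, demand: 16.

16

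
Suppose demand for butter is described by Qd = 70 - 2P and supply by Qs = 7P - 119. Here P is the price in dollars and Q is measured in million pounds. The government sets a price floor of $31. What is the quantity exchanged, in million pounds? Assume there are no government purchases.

8

Setting quantity demanded equal to quantity supplied, 70 - 2P = 7P - 119, gives P* = 21 and Q* = 28.
Since 31 > 21, the floor is binding.
At P = 31: Qd = 70 - 2·31 = 8 and Qs = 7·31 - 119 = 98.
The quantity actually transacted is the short side, demand: 8.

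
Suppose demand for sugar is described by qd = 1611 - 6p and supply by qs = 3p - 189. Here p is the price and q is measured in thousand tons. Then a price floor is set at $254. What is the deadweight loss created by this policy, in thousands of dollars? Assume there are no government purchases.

26244

In a free market, 1611 - 6p = 3p - 189 gives the equilibrium p* = 200, q* = 411.
Because the floor (254) lies above the market-clearing price, it is binding.
At p = 254: qd = 1611 - 6·254 = 87 and qs = 3·254 - 189 = 573.
Quantity traded falls to 87. At q = 87 the demand price is (1611 - 87)/6 = 254 and the supply price is (189 + 87)/3 = 92.
Deadweight loss = ½ · (254 - 92) · (411 - 87) = ½ · 162 · 324 = 26244.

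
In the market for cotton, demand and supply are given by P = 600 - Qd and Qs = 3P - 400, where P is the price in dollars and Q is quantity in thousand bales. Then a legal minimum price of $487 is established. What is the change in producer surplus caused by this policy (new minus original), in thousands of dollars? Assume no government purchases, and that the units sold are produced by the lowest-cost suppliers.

Rearranging demand gives Qd = 600 - P. In a free market, 600 - P = 3P - 400 gives the equilibrium P* = 250, Q* = 350.
Because the floor (487) lies above the market-clearing price, it is binding.
At P = 487: Qd = 600 - 487 = 113 and Qs = 3·487 - 400 = 1061.
Producer surplus without the control is ½ · (250 - 400/3) · 350 = 61250/3.
With the floor, 113 units are sold at 487. The supply price at Q = 113 is 171, so PS = ½ · [(487 - 400/3) + (487 - 171)] · 113 = 227017/6.
Change in producer surplus = 227017/6 - 61250/3 = 17419.5.

17419.5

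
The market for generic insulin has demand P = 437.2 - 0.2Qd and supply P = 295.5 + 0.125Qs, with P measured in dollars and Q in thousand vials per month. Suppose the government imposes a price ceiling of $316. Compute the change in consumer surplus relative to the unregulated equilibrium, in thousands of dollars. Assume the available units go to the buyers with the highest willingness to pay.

Rearranging demand gives Qd = 2186 - 5P; rearranging supply gives Qs = 8P - 2364. Setting quantity demanded equal to quantity supplied, 2186 - 5P = 8P - 2364, gives P* = 350 and Q* = 436.
Because the ceiling (316) lies below the market-clearing price, it is binding.
At P = 316: Qd = 2186 - 5·316 = 606 and Qs = 8·316 - 2364 = 164.
Consumer surplus without the control is ½ · (437.2 - 350) · 436 = 19009.6.
With the ceiling, 164 units are sold at 316 (assume they go to the highest-value buyers). The demand price at Q = 164 is 404.4, so CS = ½ · [(437.2 - 316) + (404.4 - 316)] · 164 = 17187.2.
Change in consumer surplus = 17187.2 - 19009.6 = -1822.4.

-1822.4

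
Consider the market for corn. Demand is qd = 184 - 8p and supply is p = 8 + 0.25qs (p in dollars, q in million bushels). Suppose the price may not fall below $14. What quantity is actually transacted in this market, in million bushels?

40

Rearranging supply gives qs = 4p - 32. Setting quantity demanded equal to quantity supplied, 184 - 8p = 4p - 32, gives p* = 18 and q* = 40.
Since 14 is below p* = 18, the floor does not bind and the free-market outcome prevails.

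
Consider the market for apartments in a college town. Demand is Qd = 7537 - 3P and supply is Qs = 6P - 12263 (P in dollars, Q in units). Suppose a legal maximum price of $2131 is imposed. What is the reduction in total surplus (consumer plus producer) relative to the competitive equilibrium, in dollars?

42849

Setting quantity demanded equal to quantity supplied, 7537 - 3P = 6P - 12263, gives P* = 2200 and Q* = 937.
Because the ceiling (2131) lies below the market-clearing price, it is binding.
At P = 2131: Qd = 7537 - 3·2131 = 1144 and Qs = 6·2131 - 12263 = 523.
Quantity traded falls to 523. At Q = 523 the demand price is (7537 - 523)/3 = 2338 and the supply price is (12263 + 523)/6 = 2131.
Deadweight loss = ½ · (2338 - 2131) · (937 - 523) = ½ · 207 · 414 = 42849.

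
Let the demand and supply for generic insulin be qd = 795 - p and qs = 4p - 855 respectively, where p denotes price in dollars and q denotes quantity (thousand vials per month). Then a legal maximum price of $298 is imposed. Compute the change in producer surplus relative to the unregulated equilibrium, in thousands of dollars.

Equilibrium: 795 - p = 4p - 855, so 1650 = 5p and p* = 330, q* = 465.
Since 298 < 330, the ceiling is binding.
At p = 298: qd = 795 - 298 = 497 and qs = 4·298 - 855 = 337.
Producer surplus without the control is ½ · (330 - 213.75) · 465 = 27028.125.
With the ceiling, producers sell 337 units at 298, so PS = ½ · (298 - 213.75) · 337 = 14196.125.
Change in producer surplus = 14196.125 - 27028.125 = -12832.

-12832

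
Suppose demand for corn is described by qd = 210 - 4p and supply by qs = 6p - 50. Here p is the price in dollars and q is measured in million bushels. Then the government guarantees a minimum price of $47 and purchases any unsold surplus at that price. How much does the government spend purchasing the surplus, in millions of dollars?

Without the control the market clears where 210 - 4p = 6p - 50, i.e. p* = 26 and q* = 106.
Because the floor (47) lies above the market-clearing price, it is binding.
At p = 47: qd = 210 - 4·47 = 22 and qs = 6·47 - 50 = 232.
Surplus = qs - qd = 210.
Government expenditure = surplus × support price = 210 × 47 = 9870.

9870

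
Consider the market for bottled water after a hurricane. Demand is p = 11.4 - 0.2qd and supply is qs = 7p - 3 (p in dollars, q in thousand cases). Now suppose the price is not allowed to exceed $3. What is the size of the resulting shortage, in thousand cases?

Rearranging demand gives qd = 57 - 5p. Equilibrium: 57 - 5p = 7p - 3, so 60 = 12p and p* = 5, q* = 32.
Because the ceiling (3) lies below the market-clearing price, it is binding.
At p = 3: qd = 57 - 5·3 = 42 and qs = 7·3 - 3 = 18.
Shortage = qd - qs = 42 - 18 = 24.

24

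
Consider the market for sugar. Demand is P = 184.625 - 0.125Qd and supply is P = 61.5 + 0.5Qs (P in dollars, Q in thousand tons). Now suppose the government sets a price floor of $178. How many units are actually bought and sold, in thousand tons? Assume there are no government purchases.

53

Rearranging demand gives Qd = 1477 - 8P; rearranging supply gives Qs = 2P - 123. Setting quantity demanded equal to quantity supplied, 1477 - 8P = 2P - 123, gives P* = 160 and Q* = 197.
Because the floor (178) lies above the market-clearing price, it is binding.
At P = 178: Qd = 1477 - 8·178 = 53 and Qs = 2·178 - 123 = 233.
The quantity actually transacted is the short side, demand: 53.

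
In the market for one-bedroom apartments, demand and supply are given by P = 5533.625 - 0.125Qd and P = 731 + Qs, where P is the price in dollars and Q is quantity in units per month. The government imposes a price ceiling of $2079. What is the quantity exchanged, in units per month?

1348

Rearranging demand gives Qd = 44269 - 8P; rearranging supply gives Qs = P - 731. Equilibrium: 44269 - 8P = P - 731, so 45000 = 9P and P* = 5000, Q* = 4269.
Because the ceiling (2079) lies below the market-clearing price, it is binding.
At P = 2079: Qd = 44269 - 8·2079 = 27637 and Qs = 2079 - 731 = 1348.
The quantity actually transacted is the short side, supply: 1348.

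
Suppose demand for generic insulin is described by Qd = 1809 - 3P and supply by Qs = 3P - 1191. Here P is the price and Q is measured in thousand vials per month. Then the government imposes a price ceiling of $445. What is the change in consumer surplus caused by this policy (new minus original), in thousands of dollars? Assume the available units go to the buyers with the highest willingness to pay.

3382.5

Setting quantity demanded equal to quantity supplied, 1809 - 3P = 3P - 1191, gives P* = 500 and Q* = 309.
Since 445 < 500, the ceiling is binding.
At P = 445: Qd = 1809 - 3·445 = 474 and Qs = 3·445 - 1191 = 144.
Consumer surplus without the control is ½ · (603 - 500) · 309 = 15913.5.
With the ceiling, 144 units are sold at 445 (assume they go to the highest-value buyers). The demand price at Q = 144 is 555, so CS = ½ · [(603 - 445) + (555 - 445)] · 144 = 19296.
Change in consumer surplus = 19296 - 15913.5 = 3382.5.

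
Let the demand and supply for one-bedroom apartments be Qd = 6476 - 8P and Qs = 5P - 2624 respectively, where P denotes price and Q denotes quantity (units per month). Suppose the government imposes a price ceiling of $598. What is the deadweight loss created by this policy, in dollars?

Setting quantity demanded equal to quantity supplied, 6476 - 8P = 5P - 2624, gives P* = 700 and Q* = 876.
The ceiling of 598 is below the equilibrium price 700, so it binds.
At P = 598: Qd = 6476 - 8·598 = 1692 and Qs = 5·598 - 2624 = 366.
Quantity traded falls to 366. At Q = 366 the demand price is (6476 - 366)/8 = 763.75 and the supply price is (2624 + 366)/5 = 598.
Deadweight loss = ½ · (763.75 - 598) · (876 - 366) = ½ · 165.75 · 510 = 42266.25.

42266.25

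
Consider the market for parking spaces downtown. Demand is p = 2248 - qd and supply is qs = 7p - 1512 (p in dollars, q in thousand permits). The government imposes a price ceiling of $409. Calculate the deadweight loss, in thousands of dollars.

Rearranging demand gives qd = 2248 - p. In a free market, 2248 - p = 7p - 1512 gives the equilibrium p* = 470, q* = 1778.
The ceiling of 409 is below the equilibrium price 470, so it binds.
At p = 409: qd = 2248 - 409 = 1839 and qs = 7·409 - 1512 = 1351.
Quantity traded falls to 1351. At q = 1351 the demand price is 2248 - 1351 = 897 and the supply price is (1512 + 1351)/7 = 409.
Deadweight loss = ½ · (897 - 409) · (1778 - 1351) = ½ · 488 · 427 = 104188.

104188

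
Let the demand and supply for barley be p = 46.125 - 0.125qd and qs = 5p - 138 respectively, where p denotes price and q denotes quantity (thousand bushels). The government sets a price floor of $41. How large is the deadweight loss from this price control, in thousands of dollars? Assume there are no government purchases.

Rearranging demand gives qd = 369 - 8p. Equilibrium: 369 - 8p = 5p - 138, so 507 = 13p and p* = 39, q* = 57.
Since 41 > 39, the floor is binding.
At p = 41: qd = 369 - 8·41 = 41 and qs = 5·41 - 138 = 67.
Quantity traded falls to 41. At q = 41 the demand price is (369 - 41)/8 = 41 and the supply price is (138 + 41)/5 = 35.8.
Deadweight loss = ½ · (41 - 35.8) · (57 - 41) = ½ · 5.2 · 16 = 41.6.

41.6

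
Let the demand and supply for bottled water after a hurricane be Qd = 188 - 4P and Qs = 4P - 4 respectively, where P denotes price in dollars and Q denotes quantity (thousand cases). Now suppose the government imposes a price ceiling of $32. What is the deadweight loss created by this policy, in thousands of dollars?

0

Setting quantity demanded equal to quantity supplied, 188 - 4P = 4P - 4, gives P* = 24 and Q* = 92.
The ceiling of 32 is above the equilibrium price 24, so it is not binding; the market clears at P* = 24, Q* = 92.
Since the control does not bind, no trades are prevented and deadweight loss is zero.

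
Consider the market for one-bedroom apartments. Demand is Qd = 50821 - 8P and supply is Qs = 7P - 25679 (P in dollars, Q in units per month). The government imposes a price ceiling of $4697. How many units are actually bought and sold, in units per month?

In a free market, 50821 - 8P = 7P - 25679 gives the equilibrium P* = 5100, Q* = 10021.
The ceiling of 4697 is below the equilibrium price 5100, so it binds.
At P = 4697: Qd = 50821 - 8·4697 = 13245 and Qs = 7·4697 - 25679 = 7200.
The quantity actually transacted is the short side, supply: 7200.

7200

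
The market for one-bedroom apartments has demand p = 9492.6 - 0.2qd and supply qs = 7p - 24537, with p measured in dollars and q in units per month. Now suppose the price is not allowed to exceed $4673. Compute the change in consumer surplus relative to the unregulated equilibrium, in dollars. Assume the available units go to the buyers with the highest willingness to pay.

2218345.9

Rearranging demand gives qd = 47463 - 5p. Equilibrium: 47463 - 5p = 7p - 24537, so 72000 = 12p and p* = 6000, q* = 17463.
Because the ceiling (4673) lies below the market-clearing price, it is binding.
At p = 4673: qd = 47463 - 5·4673 = 24098 and qs = 7·4673 - 24537 = 8174.
Consumer surplus without the control is ½ · (9492.6 - 6000) · 17463 = 30495636.9.
With the ceiling, 8174 units are sold at 4673 (assume they go to the highest-value buyers). The demand price at q = 8174 is 7857.8, so CS = ½ · [(9492.6 - 4673) + (7857.8 - 4673)] · 8174 = 32713982.8.
Change in consumer surplus = 32713982.8 - 30495636.9 = 2218345.9.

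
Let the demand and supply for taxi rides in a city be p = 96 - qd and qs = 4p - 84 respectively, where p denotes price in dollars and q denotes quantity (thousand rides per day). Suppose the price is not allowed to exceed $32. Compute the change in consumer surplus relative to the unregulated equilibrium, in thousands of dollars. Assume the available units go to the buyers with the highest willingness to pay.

48

Rearranging demand gives qd = 96 - p. Without the control the market clears where 96 - p = 4p - 84, i.e. p* = 36 and q* = 60.
The ceiling of 32 is below the equilibrium price 36, so it binds.
At p = 32: qd = 96 - 32 = 64 and qs = 4·32 - 84 = 44.
Consumer surplus without the control is ½ · (96 - 36) · 60 = 1800.
With the ceiling, 44 units are sold at 32 (assume they go to the highest-value buyers). The demand price at q = 44 is 52, so CS = ½ · [(96 - 32) + (52 - 32)] · 44 = 1848.
Change in consumer surplus = 1848 - 1800 = 48.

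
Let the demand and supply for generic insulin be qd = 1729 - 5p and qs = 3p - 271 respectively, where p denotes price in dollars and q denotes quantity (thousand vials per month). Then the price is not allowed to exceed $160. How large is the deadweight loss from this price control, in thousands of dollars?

19440

Setting quantity demanded equal to quantity supplied, 1729 - 5p = 3p - 271, gives p* = 250 and q* = 479.
The ceiling of 160 is below the equilibrium price 250, so it binds.
At p = 160: qd = 1729 - 5·160 = 929 and qs = 3·160 - 271 = 209.
Quantity traded falls to 209. At q = 209 the demand price is (1729 - 209)/5 = 304 and the supply price is (271 + 209)/3 = 160.
Deadweight loss = ½ · (304 - 160) · (479 - 209) = ½ · 144 · 270 = 19440.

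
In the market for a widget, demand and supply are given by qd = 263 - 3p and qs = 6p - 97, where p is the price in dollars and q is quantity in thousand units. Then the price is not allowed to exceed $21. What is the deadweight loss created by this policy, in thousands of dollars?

3249

Setting quantity demanded equal to quantity supplied, 263 - 3p = 6p - 97, gives p* = 40 and q* = 143.
The ceiling of 21 is below the equilibrium price 40, so it binds.
At p = 21: qd = 263 - 3·21 = 200 and qs = 6·21 - 97 = 29.
Quantity traded falls to 29. At q = 29 the demand price is (263 - 29)/3 = 78 and the supply price is (97 + 29)/6 = 21.
Deadweight loss = ½ · (78 - 21) · (143 - 29) = ½ · 57 · 114 = 3249.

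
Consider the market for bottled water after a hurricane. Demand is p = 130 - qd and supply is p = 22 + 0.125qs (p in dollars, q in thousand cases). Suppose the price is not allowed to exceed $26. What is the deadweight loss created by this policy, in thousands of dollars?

2304

Rearranging demand gives qd = 130 - p; rearranging supply gives qs = 8p - 176. In a free market, 130 - p = 8p - 176 gives the equilibrium p* = 34, q* = 96.
Because the ceiling (26) lies below the market-clearing price, it is binding.
At p = 26: qd = 130 - 26 = 104 and qs = 8·26 - 176 = 32.
Quantity traded falls to 32. At q = 32 the demand price is 130 - 32 = 98 and the supply price is (176 + 32)/8 = 26.
Deadweight loss = ½ · (98 - 26) · (96 - 32) = ½ · 72 · 64 = 2304.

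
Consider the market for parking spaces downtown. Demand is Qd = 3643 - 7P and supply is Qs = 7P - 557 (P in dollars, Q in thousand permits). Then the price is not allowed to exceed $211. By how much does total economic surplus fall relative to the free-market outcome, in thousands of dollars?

Setting quantity demanded equal to quantity supplied, 3643 - 7P = 7P - 557, gives P* = 300 and Q* = 1543.
Since 211 < 300, the ceiling is binding.
At P = 211: Qd = 3643 - 7·211 = 2166 and Qs = 7·211 - 557 = 920.
Quantity traded falls to 920. At Q = 920 the demand price is (3643 - 920)/7 = 389 and the supply price is (557 + 920)/7 = 211.
Deadweight loss = ½ · (389 - 211) · (1543 - 920) = ½ · 178 · 623 = 55447.

55447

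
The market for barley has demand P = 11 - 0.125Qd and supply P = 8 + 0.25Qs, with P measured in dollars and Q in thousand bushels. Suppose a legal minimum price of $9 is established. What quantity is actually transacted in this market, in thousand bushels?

8

Rearranging demand gives Qd = 88 - 8P; rearranging supply gives Qs = 4P - 32. Without the control the market clears where 88 - 8P = 4P - 32, i.e. P* = 10 and Q* = 8.
Since 9 is below P* = 10, the floor does not bind and the free-market outcome prevails.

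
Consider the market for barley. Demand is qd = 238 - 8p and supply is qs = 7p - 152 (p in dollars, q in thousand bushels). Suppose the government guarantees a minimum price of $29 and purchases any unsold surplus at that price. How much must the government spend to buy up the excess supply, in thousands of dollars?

1305

Without the control the market clears where 238 - 8p = 7p - 152, i.e. p* = 26 and q* = 30.
The floor of 29 is above the equilibrium price 26, so it binds.
At p = 29: qd = 238 - 8·29 = 6 and qs = 7·29 - 152 = 51.
Surplus = qs - qd = 45.
Government expenditure = surplus × support price = 45 × 29 = 1305.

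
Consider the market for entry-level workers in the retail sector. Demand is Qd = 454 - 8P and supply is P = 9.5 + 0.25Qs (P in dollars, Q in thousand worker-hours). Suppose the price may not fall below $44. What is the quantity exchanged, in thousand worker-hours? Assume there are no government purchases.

Rearranging supply gives Qs = 4P - 38. Equilibrium: 454 - 8P = 4P - 38, so 492 = 12P and P* = 41, Q* = 126.
The floor of 44 is above the equilibrium price 41, so it binds.
At P = 44: Qd = 454 - 8·44 = 102 and Qs = 4·44 - 38 = 138.
The quantity actually transacted is the short side, demand: 102.

102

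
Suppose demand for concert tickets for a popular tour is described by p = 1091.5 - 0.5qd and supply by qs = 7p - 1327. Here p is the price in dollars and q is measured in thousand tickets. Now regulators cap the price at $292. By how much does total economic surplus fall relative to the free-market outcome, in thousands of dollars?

Rearranging demand gives qd = 2183 - 2p. Without the control the market clears where 2183 - 2p = 7p - 1327, i.e. p* = 390 and q* = 1403.
The ceiling of 292 is below the equilibrium price 390, so it binds.
At p = 292: qd = 2183 - 2·292 = 1599 and qs = 7·292 - 1327 = 717.
Quantity traded falls to 717. At q = 717 the demand price is (2183 - 717)/2 = 733 and the supply price is (1327 + 717)/7 = 292.
Deadweight loss = ½ · (733 - 292) · (1403 - 717) = ½ · 441 · 686 = 151263.

151263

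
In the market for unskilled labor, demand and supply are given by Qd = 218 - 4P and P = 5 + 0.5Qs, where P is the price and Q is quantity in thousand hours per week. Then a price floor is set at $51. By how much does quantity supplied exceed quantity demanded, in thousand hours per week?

Rearranging supply gives Qs = 2P - 10. Equilibrium: 218 - 4P = 2P - 10, so 228 = 6P and P* = 38, Q* = 66.
The floor of 51 is above the equilibrium price 38, so it binds.
At P = 51: Qd = 218 - 4·51 = 14 and Qs = 2·51 - 10 = 92.
Surplus = Qs - Qd = 92 - 14 = 78.

78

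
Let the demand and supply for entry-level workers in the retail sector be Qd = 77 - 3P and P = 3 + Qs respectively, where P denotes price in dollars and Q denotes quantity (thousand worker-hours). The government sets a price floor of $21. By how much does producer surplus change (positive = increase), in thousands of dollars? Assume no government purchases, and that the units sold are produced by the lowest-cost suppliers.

Rearranging supply gives Qs = P - 3. Without the control the market clears where 77 - 3P = P - 3, i.e. P* = 20 and Q* = 17.
Since 21 > 20, the floor is binding.
At P = 21: Qd = 77 - 3·21 = 14 and Qs = 21 - 3 = 18.
Producer surplus without the control is ½ · (20 - 3) · 17 = 144.5.
With the floor, 14 units are sold at 21. The supply price at Q = 14 is 17, so PS = ½ · [(21 - 3) + (21 - 17)] · 14 = 154.
Change in producer surplus = 154 - 144.5 = 9.5.

9.5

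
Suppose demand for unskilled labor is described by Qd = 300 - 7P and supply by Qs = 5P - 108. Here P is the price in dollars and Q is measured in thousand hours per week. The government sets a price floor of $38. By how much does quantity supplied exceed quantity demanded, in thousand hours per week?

In a free market, 300 - 7P = 5P - 108 gives the equilibrium P* = 34, Q* = 62.
Since 38 > 34, the floor is binding.
At P = 38: Qd = 300 - 7·38 = 34 and Qs = 5·38 - 108 = 82.
Surplus = Qs - Qd = 82 - 34 = 48.

48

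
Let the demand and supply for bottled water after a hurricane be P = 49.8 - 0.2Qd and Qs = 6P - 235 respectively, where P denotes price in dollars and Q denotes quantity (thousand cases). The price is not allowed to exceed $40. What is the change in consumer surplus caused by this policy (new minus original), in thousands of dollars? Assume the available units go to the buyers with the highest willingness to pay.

-37.6

Rearranging demand gives Qd = 249 - 5P. Without the control the market clears where 249 - 5P = 6P - 235, i.e. P* = 44 and Q* = 29.
Because the ceiling (40) lies below the market-clearing price, it is binding.
At P = 40: Qd = 249 - 5·40 = 49 and Qs = 6·40 - 235 = 5.
Consumer surplus without the control is ½ · (49.8 - 44) · 29 = 84.1.
With the ceiling, 5 units are sold at 40 (assume they go to the highest-value buyers). The demand price at Q = 5 is 48.8, so CS = ½ · [(49.8 - 40) + (48.8 - 40)] · 5 = 46.5.
Change in consumer surplus = 46.5 - 84.1 = -37.6.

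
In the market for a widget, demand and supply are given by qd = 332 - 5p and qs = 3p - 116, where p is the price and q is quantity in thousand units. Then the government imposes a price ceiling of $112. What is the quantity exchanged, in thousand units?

52

Setting quantity demanded equal to quantity supplied, 332 - 5p = 3p - 116, gives p* = 56 and q* = 52.
Since 112 is above p* = 56, the ceiling does not bind and the free-market outcome prevails.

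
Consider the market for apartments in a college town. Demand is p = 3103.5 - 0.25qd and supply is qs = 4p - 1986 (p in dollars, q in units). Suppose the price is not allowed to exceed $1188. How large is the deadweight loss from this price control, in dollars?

Rearranging demand gives qd = 12414 - 4p. Setting quantity demanded equal to quantity supplied, 12414 - 4p = 4p - 1986, gives p* = 1800 and q* = 5214.
Since 1188 < 1800, the ceiling is binding.
At p = 1188: qd = 12414 - 4·1188 = 7662 and qs = 4·1188 - 1986 = 2766.
Quantity traded falls to 2766. At q = 2766 the demand price is (12414 - 2766)/4 = 2412 and the supply price is (1986 + 2766)/4 = 1188.
Deadweight loss = ½ · (2412 - 1188) · (5214 - 2766) = ½ · 1224 · 2448 = 1498176.

1498176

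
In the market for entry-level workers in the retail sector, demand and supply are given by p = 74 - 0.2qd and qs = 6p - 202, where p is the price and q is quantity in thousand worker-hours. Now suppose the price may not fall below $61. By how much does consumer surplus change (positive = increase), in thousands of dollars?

-787.5

Rearranging demand gives qd = 370 - 5p. Without the control the market clears where 370 - 5p = 6p - 202, i.e. p* = 52 and q* = 110.
Since 61 > 52, the floor is binding.
At p = 61: qd = 370 - 5·61 = 65 and qs = 6·61 - 202 = 164.
Consumer surplus without the control is ½ · (74 - 52) · 110 = 1210.
With the floor, consumers buy 65 units at 61, so CS = ½ · (74 - 61) · 65 = 422.5.
Change in consumer surplus = 422.5 - 1210 = -787.5.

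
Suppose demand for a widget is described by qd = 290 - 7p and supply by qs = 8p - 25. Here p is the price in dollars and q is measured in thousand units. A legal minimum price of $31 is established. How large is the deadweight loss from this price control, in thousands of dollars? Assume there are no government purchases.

656.25

In a free market, 290 - 7p = 8p - 25 gives the equilibrium p* = 21, q* = 143.
Because the floor (31) lies above the market-clearing price, it is binding.
At p = 31: qd = 290 - 7·31 = 73 and qs = 8·31 - 25 = 223.
Quantity traded falls to 73. At q = 73 the demand price is (290 - 73)/7 = 31 and the supply price is (25 + 73)/8 = 12.25.
Deadweight loss = ½ · (31 - 12.25) · (143 - 73) = ½ · 18.75 · 70 = 656.25.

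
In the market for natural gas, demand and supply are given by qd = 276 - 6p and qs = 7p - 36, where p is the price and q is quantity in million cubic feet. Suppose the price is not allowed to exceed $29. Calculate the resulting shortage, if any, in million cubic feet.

Without the control the market clears where 276 - 6p = 7p - 36, i.e. p* = 24 and q* = 132.
Since 29 is above p* = 24, the ceiling does not bind and the free-market outcome prevails.
Since the control does not bind, there is no shortage.

0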